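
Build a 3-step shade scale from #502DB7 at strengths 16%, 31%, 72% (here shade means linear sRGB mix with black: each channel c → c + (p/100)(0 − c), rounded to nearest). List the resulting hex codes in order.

#43269A, #371F7E, #160D33

#502DB7 is rgb(80, 45, 183).
16%: (80 − 12.8 = 67.2→67, 45 − 7.2 = 37.8→38, 183 − 29.28 = 153.72→154) → #43269A
31%: (80 − 24.8 = 55.2→55, 45 − 13.95 = 31.05→31, 183 − 56.73 = 126.27→126) → #371F7E
72%: (80 − 57.6 = 22.4→22, 45 − 32.4 = 12.6→13, 183 − 131.76 = 51.24→51) → #160D33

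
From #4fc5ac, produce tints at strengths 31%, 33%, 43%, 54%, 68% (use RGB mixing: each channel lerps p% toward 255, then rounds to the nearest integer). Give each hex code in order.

#86d7c6, #89d8c7, #9bded0, #aee4d9, #c7ece4

#4fc5ac is rgb(79, 197, 172).
31%: (79 + 54.56 = 133.56→134, 197 + 17.98 = 214.98→215, 172 + 25.73 = 197.73→198) → #86d7c6
33%: (79 + 58.08 = 137.08→137, 197 + 19.14 = 216.14→216, 172 + 27.39 = 199.39→199) → #89d8c7
43%: (79 + 75.68 = 154.68→155, 197 + 24.94 = 221.94→222, 172 + 35.69 = 207.69→208) → #9bded0
54%: (79 + 95.04 = 174.04→174, 197 + 31.32 = 228.32→228, 172 + 44.82 = 216.82→217) → #aee4d9
68%: (79 + 119.68 = 198.68→199, 197 + 39.44 = 236.44→236, 172 + 56.44 = 228.44→228) → #c7ece4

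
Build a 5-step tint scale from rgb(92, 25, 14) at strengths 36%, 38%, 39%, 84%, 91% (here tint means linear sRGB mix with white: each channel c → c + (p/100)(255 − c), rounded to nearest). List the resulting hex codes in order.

#976c65, #9a706a, #9c736c, #e5dad8, #f0eae9

36%: (92 + 58.68 = 150.68→151, 25 + 82.8 = 107.8→108, 14 + 86.76 = 100.76→101) → #976c65
38%: (92 + 61.94 = 153.94→154, 25 + 87.4 = 112.4→112, 14 + 91.58 = 105.58→106) → #9a706a
39%: (92 + 63.57 = 155.57→156, 25 + 89.7 = 114.7→115, 14 + 93.99 = 107.99→108) → #9c736c
84%: (92 + 136.92 = 228.92→229, 25 + 193.2 = 218.2→218, 14 + 202.44 = 216.44→216) → #e5dad8
91%: (92 + 148.33 = 240.33→240, 25 + 209.3 = 234.3→234, 14 + 219.31 = 233.31→233) → #f0eae9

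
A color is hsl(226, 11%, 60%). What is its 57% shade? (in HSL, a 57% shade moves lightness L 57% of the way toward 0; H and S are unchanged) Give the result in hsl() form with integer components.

L moves 57% from 60 toward 0: 60 − 34.2 = 25.8 → 26.
H and S are unchanged.

hsl(226, 11%, 26%)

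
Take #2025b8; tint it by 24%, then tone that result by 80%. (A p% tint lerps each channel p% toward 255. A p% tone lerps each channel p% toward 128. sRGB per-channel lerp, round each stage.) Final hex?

#78788f

#2025b8 is rgb(32, 37, 184).
A 24% tint moves each channel 24% toward 255:
  R: 32 + 0.24×(255−32) = 32 + 53.52 = 85.52 → 86
  G: 37 + 52.32 = 89.32 → 89
  B: 184 + 0.24×(255−184) = 184 + 17.04 = 201.04 → 201
After the tint: rgb(86, 89, 201) = #5659c9.
An 80% tone moves each channel 80% toward 128:
  R: 86 + 33.6 = 119.6 → 120
  G: 89 + 31.2 = 120.2 → 120
  B: 201 − 58.4 = 142.6 → 143
rgb(120, 120, 143) = #78788f.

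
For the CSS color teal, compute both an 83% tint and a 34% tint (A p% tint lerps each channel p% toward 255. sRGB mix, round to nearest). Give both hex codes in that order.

CSS teal is rgb(0, 128, 128).
83% tint:
  R: 0 + 0.83×(255−0) = 0 + 211.65 = 211.65 → 212
  G: 128 + 105.41 = 233.41 → 233
  B: 128 + 0.83×(255−128) = 128 + 105.41 = 233.41 → 233
  → #D4E9E9
34% tint:
  R: 0 + 0.34×(255−0) = 0 + 86.7 = 86.7 → 87
  G: 128 + 0.34×(255−128) = 128 + 43.18 = 171.18 → 171
  B: 128 + 43.18 = 171.18 → 171
  → #57ABAB

#D4E9E9, #57ABAB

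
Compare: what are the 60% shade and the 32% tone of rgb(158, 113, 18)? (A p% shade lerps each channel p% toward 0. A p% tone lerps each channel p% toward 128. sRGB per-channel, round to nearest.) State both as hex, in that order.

#3f2d07, #947635

60% shade:
  R: 158 − 94.8 = 63.2 → 63
  G: 113 + 0.6×(0−113) = 113 − 67.8 = 45.2 → 45
  B: 18 + 0.6×(0−18) = 18 − 10.8 = 7.2 → 7
  → #3f2d07
32% tone:
  R: 158 + 0.32×(128−158) = 158 − 9.6 = 148.4 → 148
  G: 113 + 0.32×(128−113) = 113 + 4.8 = 117.8 → 118
  B: 18 + 0.32×(128−18) = 18 + 35.2 = 53.2 → 53
  → #947635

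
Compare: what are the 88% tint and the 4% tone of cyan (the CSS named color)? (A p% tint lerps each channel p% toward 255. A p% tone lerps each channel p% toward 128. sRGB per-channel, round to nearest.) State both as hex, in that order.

#e0ffff, #05fafa

CSS cyan is rgb(0, 255, 255).
88% tint:
  R: 0 + 0.88×(255−0) = 0 + 224.4 = 224.4 → 224
  G: 255 + 0.88×(255−255) = 255 + 0 = 255 → 255
  B: 255 + 0 = 255 → 255
  → #e0ffff
4% tone:
  R: 0 + 0.04×(128−0) = 0 + 5.12 = 5.12 → 5
  G: 255 + 0.04×(128−255) = 255 − 5.08 = 249.92 → 250
  B: 255 − 5.08 = 249.92 → 250
  → #05fafa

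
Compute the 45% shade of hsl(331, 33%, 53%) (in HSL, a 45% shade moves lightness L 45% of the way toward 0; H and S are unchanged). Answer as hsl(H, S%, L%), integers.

hsl(331, 33%, 29%)

L moves 45% from 53 toward 0: 53 − 23.85 = 29.15 → 29.
H and S are unchanged.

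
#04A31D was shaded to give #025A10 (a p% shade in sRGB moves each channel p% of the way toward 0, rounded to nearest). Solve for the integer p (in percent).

45%

#04A31D is rgb(4, 163, 29); #025A10 is rgb(2, 90, 16).
On the G channel (widest range): 90 ≈ 163 + (p/100)(0 − 163), so p ≈ 100×(90 − 163)/(0 − 163) = -7300/-163 = 44.79.
p = 45 reproduces all three channels after rounding.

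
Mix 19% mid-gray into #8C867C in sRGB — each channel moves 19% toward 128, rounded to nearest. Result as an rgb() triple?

#8C867C is rgb(140, 134, 124).
Lerp each channel 19% toward 128:
  R: 140 + 0.19×(128−140) = 140 − 2.28 = 137.72 → 138
  G: 134 + 0.19×(128−134) = 134 − 1.14 = 132.86 → 133
  B: 124 + 0.76 = 124.76 → 125

rgb(138, 133, 125)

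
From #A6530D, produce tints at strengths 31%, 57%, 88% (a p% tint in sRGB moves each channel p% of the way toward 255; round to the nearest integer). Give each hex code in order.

#A6530D is rgb(166, 83, 13).
31%: (166 + 27.59 = 193.59→194, 83 + 53.32 = 136.32→136, 13 + 75.02 = 88.02→88) → #C28858
57%: (166 + 50.73 = 216.73→217, 83 + 98.04 = 181.04→181, 13 + 137.94 = 150.94→151) → #D9B597
88%: (166 + 78.32 = 244.32→244, 83 + 151.36 = 234.36→234, 13 + 212.96 = 225.96→226) → #F4EAE2

#C28858, #D9B597, #F4EAE2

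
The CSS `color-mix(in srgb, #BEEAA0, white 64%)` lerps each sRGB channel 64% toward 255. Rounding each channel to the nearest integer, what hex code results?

#BEEAA0 is rgb(190, 234, 160).
Lerp each channel 64% toward 255:
  R: 190 + 41.6 = 231.6 → 232
  G: 234 + 0.64×(255−234) = 234 + 13.44 = 247.44 → 247
  B: 160 + 60.8 = 220.8 → 221
rgb(232, 247, 221) = #E8F7DD.

#E8F7DD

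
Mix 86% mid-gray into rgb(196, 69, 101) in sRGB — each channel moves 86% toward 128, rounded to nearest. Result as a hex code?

Lerp each channel 86% toward 128:
  R: 196 + 0.86×(128−196) = 196 − 58.48 = 137.52 → 138
  G: 69 + 50.74 = 119.74 → 120
  B: 101 + 23.22 = 124.22 → 124
rgb(138, 120, 124) = #8A787C.

#8A787C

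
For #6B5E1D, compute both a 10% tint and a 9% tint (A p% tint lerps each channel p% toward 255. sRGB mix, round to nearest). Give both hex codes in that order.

#7A6E34, #786C31

#6B5E1D is rgb(107, 94, 29).
10% tint:
  R: 107 + 14.8 = 121.8 → 122
  G: 94 + 0.1×(255−94) = 94 + 16.1 = 110.1 → 110
  B: 29 + 22.6 = 51.6 → 52
  → #7A6E34
9% tint:
  R: 107 + 0.09×(255−107) = 107 + 13.32 = 120.32 → 120
  G: 94 + 0.09×(255−94) = 94 + 14.49 = 108.49 → 108
  B: 29 + 0.09×(255−29) = 29 + 20.34 = 49.34 → 49
  → #786C31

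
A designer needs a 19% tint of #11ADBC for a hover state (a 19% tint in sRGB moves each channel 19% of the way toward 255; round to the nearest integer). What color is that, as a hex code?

#3EBDC9

#11ADBC is rgb(17, 173, 188).
Lerp each channel 19% toward 255:
  R: 17 + 0.19×(255−17) = 17 + 45.22 = 62.22 → 62
  G: 173 + 0.19×(255−173) = 173 + 15.58 = 188.58 → 189
  B: 188 + 12.73 = 200.73 → 201
rgb(62, 189, 201) = #3EBDC9.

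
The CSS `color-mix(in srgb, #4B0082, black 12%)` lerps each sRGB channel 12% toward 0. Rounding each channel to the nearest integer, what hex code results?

#4B0082 is rgb(75, 0, 130).
Lerp each channel 12% toward 0:
  R: 75 + 0.12×(0−75) = 75 − 9 = 66 → 66
  G: 0 + 0.12×(0−0) = 0 + 0 = 0 → 0
  B: 130 + 0.12×(0−130) = 130 − 15.6 = 114.4 → 114
rgb(66, 0, 114) = #420072.

#420072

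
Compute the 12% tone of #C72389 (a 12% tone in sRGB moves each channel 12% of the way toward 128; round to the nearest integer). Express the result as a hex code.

#C72389 is rgb(199, 35, 137).
Per channel, c → c + 0.12(128 − c):
  R: 199 − 8.52 = 190.48 → 190
  G: 35 + 11.16 = 46.16 → 46
  B: 137 + 0.12×(128−137) = 137 − 1.08 = 135.92 → 136
rgb(190, 46, 136) = #BE2E88.

#BE2E88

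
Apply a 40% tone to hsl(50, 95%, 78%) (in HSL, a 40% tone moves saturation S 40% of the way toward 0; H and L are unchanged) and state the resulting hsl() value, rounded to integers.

S moves 40% from 95 toward 0: 95 − 38 = 57 → 57.
H and L are unchanged.

hsl(50, 57%, 78%)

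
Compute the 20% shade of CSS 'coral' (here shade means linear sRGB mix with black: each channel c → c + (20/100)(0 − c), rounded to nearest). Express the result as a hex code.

CSS coral is rgb(255, 127, 80).
A 20% shade moves each channel 20% toward 0:
  R: 255 − 51 = 204 → 204
  G: 127 − 25.4 = 101.6 → 102
  B: 80 − 16 = 64 → 64
rgb(204, 102, 64) = #CC6640.

#CC6640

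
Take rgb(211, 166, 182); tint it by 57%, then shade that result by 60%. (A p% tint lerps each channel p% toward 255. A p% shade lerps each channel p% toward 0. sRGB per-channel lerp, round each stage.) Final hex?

Per channel, c → c + 0.57(255 − c):
  R: 211 + 25.08 = 236.08 → 236
  G: 166 + 0.57×(255−166) = 166 + 50.73 = 216.73 → 217
  B: 182 + 41.61 = 223.61 → 224
After the tint: rgb(236, 217, 224) = #ecd9e0.
Lerp each channel 60% toward 0:
  R: 236 − 141.6 = 94.4 → 94
  G: 217 − 130.2 = 86.8 → 87
  B: 224 + 0.6×(0−224) = 224 − 134.4 = 89.6 → 90
rgb(94, 87, 90) = #5e575a.

#5e575a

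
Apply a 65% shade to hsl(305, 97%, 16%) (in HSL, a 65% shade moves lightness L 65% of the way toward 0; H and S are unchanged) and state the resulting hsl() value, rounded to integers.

hsl(305, 97%, 6%)

L moves 65% from 16 toward 0: 16 − 10.4 = 5.6 → 6.
H and S are unchanged.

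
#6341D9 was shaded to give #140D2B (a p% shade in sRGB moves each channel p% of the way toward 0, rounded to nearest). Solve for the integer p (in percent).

80%

#6341D9 is rgb(99, 65, 217); #140D2B is rgb(20, 13, 43).
On the B channel (widest range): 43 ≈ 217 + (p/100)(0 − 217), so p ≈ 100×(43 − 217)/(0 − 217) = -17400/-217 = 80.18.
p = 80 reproduces all three channels after rounding.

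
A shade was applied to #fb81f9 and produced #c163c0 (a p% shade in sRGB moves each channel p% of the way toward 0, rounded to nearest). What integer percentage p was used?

#fb81f9 is rgb(251, 129, 249); #c163c0 is rgb(193, 99, 192).
On the R channel (widest range): 193 ≈ 251 + (p/100)(0 − 251), so p ≈ 100×(193 − 251)/(0 − 251) = -5800/-251 = 23.11.
p = 23 reproduces all three channels after rounding.

23%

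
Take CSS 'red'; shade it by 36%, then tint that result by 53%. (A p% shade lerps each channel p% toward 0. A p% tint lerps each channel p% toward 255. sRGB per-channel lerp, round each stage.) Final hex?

#D48787

CSS red is rgb(255, 0, 0).
Per channel, c → c + 0.36(0 − c):
  R: 255 + 0.36×(0−255) = 255 − 91.8 = 163.2 → 163
  G: 0 + 0.36×(0−0) = 0 + 0 = 0 → 0
  B: 0 + 0 = 0 → 0
After the shade: rgb(163, 0, 0) = #A30000.
Lerp each channel 53% toward 255:
  R: 163 + 48.76 = 211.76 → 212
  G: 0 + 0.53×(255−0) = 0 + 135.15 = 135.15 → 135
  B: 0 + 0.53×(255−0) = 0 + 135.15 = 135.15 → 135
rgb(212, 135, 135) = #D48787.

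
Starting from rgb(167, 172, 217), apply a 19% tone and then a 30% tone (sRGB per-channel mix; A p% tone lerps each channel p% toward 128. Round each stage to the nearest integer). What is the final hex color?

#9699B2

Lerp each channel 19% toward 128:
  R: 167 − 7.41 = 159.59 → 160
  G: 172 + 0.19×(128−172) = 172 − 8.36 = 163.64 → 164
  B: 217 − 16.91 = 200.09 → 200
After the tone: rgb(160, 164, 200) = #A0A4C8.
Lerp each channel 30% toward 128:
  R: 160 − 9.6 = 150.4 → 150
  G: 164 + 0.3×(128−164) = 164 − 10.8 = 153.2 → 153
  B: 200 + 0.3×(128−200) = 200 − 21.6 = 178.4 → 178
rgb(150, 153, 178) = #9699B2.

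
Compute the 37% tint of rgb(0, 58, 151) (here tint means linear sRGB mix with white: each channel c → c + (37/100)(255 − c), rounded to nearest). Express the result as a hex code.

#5e83bd

Per channel, c → c + 0.37(255 − c):
  R: 0 + 94.35 = 94.35 → 94
  G: 58 + 0.37×(255−58) = 58 + 72.89 = 130.89 → 131
  B: 151 + 0.37×(255−151) = 151 + 38.48 = 189.48 → 189
rgb(94, 131, 189) = #5e83bd.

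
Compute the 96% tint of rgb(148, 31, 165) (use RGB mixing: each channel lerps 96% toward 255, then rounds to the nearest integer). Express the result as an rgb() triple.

A 96% tint moves each channel 96% toward 255:
  R: 148 + 102.72 = 250.72 → 251
  G: 31 + 0.96×(255−31) = 31 + 215.04 = 246.04 → 246
  B: 165 + 86.4 = 251.4 → 251

rgb(251, 246, 251)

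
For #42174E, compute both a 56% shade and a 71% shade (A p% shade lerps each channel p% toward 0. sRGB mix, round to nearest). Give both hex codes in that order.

#1D0A22, #130717

#42174E is rgb(66, 23, 78).
56% shade:
  R: 66 + 0.56×(0−66) = 66 − 36.96 = 29.04 → 29
  G: 23 + 0.56×(0−23) = 23 − 12.88 = 10.12 → 10
  B: 78 + 0.56×(0−78) = 78 − 43.68 = 34.32 → 34
  → #1D0A22
71% shade:
  R: 66 − 46.86 = 19.14 → 19
  G: 23 + 0.71×(0−23) = 23 − 16.33 = 6.67 → 7
  B: 78 − 55.38 = 22.62 → 23
  → #130717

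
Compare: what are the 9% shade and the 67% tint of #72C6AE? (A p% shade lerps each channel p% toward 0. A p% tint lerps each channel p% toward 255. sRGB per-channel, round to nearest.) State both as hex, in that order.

#72C6AE is rgb(114, 198, 174).
9% shade:
  R: 114 + 0.09×(0−114) = 114 − 10.26 = 103.74 → 104
  G: 198 + 0.09×(0−198) = 198 − 17.82 = 180.18 → 180
  B: 174 − 15.66 = 158.34 → 158
  → #68B49E
67% tint:
  R: 114 + 94.47 = 208.47 → 208
  G: 198 + 0.67×(255−198) = 198 + 38.19 = 236.19 → 236
  B: 174 + 54.27 = 228.27 → 228
  → #D0ECE4

#68B49E, #D0ECE4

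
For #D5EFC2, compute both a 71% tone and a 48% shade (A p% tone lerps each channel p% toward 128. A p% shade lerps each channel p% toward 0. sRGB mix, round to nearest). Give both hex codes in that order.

#D5EFC2 is rgb(213, 239, 194).
71% tone:
  R: 213 + 0.71×(128−213) = 213 − 60.35 = 152.65 → 153
  G: 239 + 0.71×(128−239) = 239 − 78.81 = 160.19 → 160
  B: 194 + 0.71×(128−194) = 194 − 46.86 = 147.14 → 147
  → #99A093
48% shade:
  R: 213 + 0.48×(0−213) = 213 − 102.24 = 110.76 → 111
  G: 239 − 114.72 = 124.28 → 124
  B: 194 + 0.48×(0−194) = 194 − 93.12 = 100.88 → 101
  → #6F7C65

#99A093, #6F7C65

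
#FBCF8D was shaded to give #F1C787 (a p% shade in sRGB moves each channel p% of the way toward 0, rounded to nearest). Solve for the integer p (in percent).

4%

#FBCF8D is rgb(251, 207, 141); #F1C787 is rgb(241, 199, 135).
On the R channel (widest range): 241 ≈ 251 + (p/100)(0 − 251), so p ≈ 100×(241 − 251)/(0 − 251) = -1000/-251 = 3.98.
p = 4 reproduces all three channels after rounding.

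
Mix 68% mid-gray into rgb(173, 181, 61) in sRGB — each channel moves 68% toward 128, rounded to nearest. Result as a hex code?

#8e916b

A 68% tone moves each channel 68% toward 128:
  R: 173 + 0.68×(128−173) = 173 − 30.6 = 142.4 → 142
  G: 181 − 36.04 = 144.96 → 145
  B: 61 + 45.56 = 106.56 → 107
rgb(142, 145, 107) = #8e916b.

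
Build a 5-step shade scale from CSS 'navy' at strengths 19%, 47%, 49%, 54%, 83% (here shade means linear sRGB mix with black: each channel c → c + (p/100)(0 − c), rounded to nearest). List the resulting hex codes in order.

#000068, #000044, #000041, #00003B, #000016

CSS navy is rgb(0, 0, 128).
19%: (0→0, 0→0, 128 − 24.32 = 103.68→104) → #000068
47%: (0→0, 0→0, 128 − 60.16 = 67.84→68) → #000044
49%: (0→0, 0→0, 128 − 62.72 = 65.28→65) → #000041
54%: (0→0, 0→0, 128 − 69.12 = 58.88→59) → #00003B
83%: (0→0, 0→0, 128 − 106.24 = 21.76→22) → #000016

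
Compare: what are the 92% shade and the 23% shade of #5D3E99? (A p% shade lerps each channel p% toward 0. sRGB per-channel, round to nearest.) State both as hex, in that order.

#07050C, #483076

#5D3E99 is rgb(93, 62, 153).
92% shade:
  R: 93 + 0.92×(0−93) = 93 − 85.56 = 7.44 → 7
  G: 62 − 57.04 = 4.96 → 5
  B: 153 + 0.92×(0−153) = 153 − 140.76 = 12.24 → 12
  → #07050C
23% shade:
  R: 93 + 0.23×(0−93) = 93 − 21.39 = 71.61 → 72
  G: 62 + 0.23×(0−62) = 62 − 14.26 = 47.74 → 48
  B: 153 − 35.19 = 117.81 → 118
  → #483076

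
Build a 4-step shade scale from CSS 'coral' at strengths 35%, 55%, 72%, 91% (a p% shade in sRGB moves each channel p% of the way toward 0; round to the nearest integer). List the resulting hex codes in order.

#A65334, #733924, #472416, #170B07

CSS coral is rgb(255, 127, 80).
35%: (255 − 89.25 = 165.75→166, 127 − 44.45 = 82.55→83, 80 − 28 = 52→52) → #A65334
55%: (255 − 140.25 = 114.75→115, 127 − 69.85 = 57.15→57, 80 − 44 = 36→36) → #733924
72%: (255 − 183.6 = 71.4→71, 127 − 91.44 = 35.56→36, 80 − 57.6 = 22.4→22) → #472416
91%: (255 − 232.05 = 22.95→23, 127 − 115.57 = 11.43→11, 80 − 72.8 = 7.2→7) → #170B07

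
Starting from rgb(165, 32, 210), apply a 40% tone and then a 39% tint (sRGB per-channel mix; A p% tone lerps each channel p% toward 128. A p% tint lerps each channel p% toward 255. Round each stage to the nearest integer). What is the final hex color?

A 40% tone moves each channel 40% toward 128:
  R: 165 + 0.4×(128−165) = 165 − 14.8 = 150.2 → 150
  G: 32 + 38.4 = 70.4 → 70
  B: 210 − 32.8 = 177.2 → 177
After the tone: rgb(150, 70, 177) = #9646b1.
Lerp each channel 39% toward 255:
  R: 150 + 0.39×(255−150) = 150 + 40.95 = 190.95 → 191
  G: 70 + 0.39×(255−70) = 70 + 72.15 = 142.15 → 142
  B: 177 + 0.39×(255−177) = 177 + 30.42 = 207.42 → 207
rgb(191, 142, 207) = #bf8ecf.

#bf8ecf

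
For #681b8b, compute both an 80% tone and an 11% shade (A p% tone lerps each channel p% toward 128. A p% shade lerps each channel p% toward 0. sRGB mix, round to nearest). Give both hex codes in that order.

#681b8b is rgb(104, 27, 139).
80% tone:
  R: 104 + 19.2 = 123.2 → 123
  G: 27 + 80.8 = 107.8 → 108
  B: 139 + 0.8×(128−139) = 139 − 8.8 = 130.2 → 130
  → #7b6c82
11% shade:
  R: 104 − 11.44 = 92.56 → 93
  G: 27 − 2.97 = 24.03 → 24
  B: 139 + 0.11×(0−139) = 139 − 15.29 = 123.71 → 124
  → #5d187c

#7b6c82, #5d187c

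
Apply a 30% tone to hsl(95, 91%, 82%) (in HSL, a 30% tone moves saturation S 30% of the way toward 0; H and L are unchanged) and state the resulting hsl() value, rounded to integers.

hsl(95, 64%, 82%)

S moves 30% from 91 toward 0: 91 − 27.3 = 63.7 → 64.
H and L are unchanged.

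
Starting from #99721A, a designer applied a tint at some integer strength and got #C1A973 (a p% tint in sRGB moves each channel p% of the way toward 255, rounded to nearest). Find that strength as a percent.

39%

#99721A is rgb(153, 114, 26); #C1A973 is rgb(193, 169, 115).
On the B channel (widest range): 115 ≈ 26 + (p/100)(255 − 26), so p ≈ 100×(115 − 26)/(255 − 26) = 8900/229 = 38.86.
p = 39 reproduces all three channels after rounding.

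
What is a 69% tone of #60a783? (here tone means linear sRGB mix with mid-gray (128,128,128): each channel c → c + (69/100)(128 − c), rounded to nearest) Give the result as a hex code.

#768c81

#60a783 is rgb(96, 167, 131).
A 69% tone moves each channel 69% toward 128:
  R: 96 + 0.69×(128−96) = 96 + 22.08 = 118.08 → 118
  G: 167 + 0.69×(128−167) = 167 − 26.91 = 140.09 → 140
  B: 131 + 0.69×(128−131) = 131 − 2.07 = 128.93 → 129
rgb(118, 140, 129) = #768c81.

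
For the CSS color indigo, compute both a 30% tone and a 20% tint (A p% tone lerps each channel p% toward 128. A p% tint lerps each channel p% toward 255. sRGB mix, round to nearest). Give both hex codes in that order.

#5b2681, #6f339b

CSS indigo is rgb(75, 0, 130).
30% tone:
  R: 75 + 15.9 = 90.9 → 91
  G: 0 + 0.3×(128−0) = 0 + 38.4 = 38.4 → 38
  B: 130 − 0.6 = 129.4 → 129
  → #5b2681
20% tint:
  R: 75 + 36 = 111 → 111
  G: 0 + 0.2×(255−0) = 0 + 51 = 51 → 51
  B: 130 + 25 = 155 → 155
  → #6f339b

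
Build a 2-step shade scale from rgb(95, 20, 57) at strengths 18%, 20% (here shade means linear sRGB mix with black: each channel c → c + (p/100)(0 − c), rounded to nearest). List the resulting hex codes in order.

18%: (95 − 17.1 = 77.9→78, 20 − 3.6 = 16.4→16, 57 − 10.26 = 46.74→47) → #4E102F
20%: (95 − 19 = 76→76, 20 − 4 = 16→16, 57 − 11.4 = 45.6→46) → #4C102E

#4E102F, #4C102E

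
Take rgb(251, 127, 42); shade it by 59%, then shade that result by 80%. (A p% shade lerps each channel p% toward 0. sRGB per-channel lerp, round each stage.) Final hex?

#150A03

Lerp each channel 59% toward 0:
  R: 251 − 148.09 = 102.91 → 103
  G: 127 + 0.59×(0−127) = 127 − 74.93 = 52.07 → 52
  B: 42 + 0.59×(0−42) = 42 − 24.78 = 17.22 → 17
After the shade: rgb(103, 52, 17) = #673411.
An 80% shade moves each channel 80% toward 0:
  R: 103 − 82.4 = 20.6 → 21
  G: 52 − 41.6 = 10.4 → 10
  B: 17 − 13.6 = 3.4 → 3
rgb(21, 10, 3) = #150A03.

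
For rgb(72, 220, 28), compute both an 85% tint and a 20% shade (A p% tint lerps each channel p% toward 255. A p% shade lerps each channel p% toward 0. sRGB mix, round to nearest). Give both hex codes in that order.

#E4FADD, #3AB016

85% tint:
  R: 72 + 0.85×(255−72) = 72 + 155.55 = 227.55 → 228
  G: 220 + 0.85×(255−220) = 220 + 29.75 = 249.75 → 250
  B: 28 + 192.95 = 220.95 → 221
  → #E4FADD
20% shade:
  R: 72 + 0.2×(0−72) = 72 − 14.4 = 57.6 → 58
  G: 220 − 44 = 176 → 176
  B: 28 − 5.6 = 22.4 → 22
  → #3AB016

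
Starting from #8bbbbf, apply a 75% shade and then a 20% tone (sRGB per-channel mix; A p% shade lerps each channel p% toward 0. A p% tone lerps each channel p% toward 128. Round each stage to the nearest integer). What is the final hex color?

#363f40

#8bbbbf is rgb(139, 187, 191).
Lerp each channel 75% toward 0:
  R: 139 + 0.75×(0−139) = 139 − 104.25 = 34.75 → 35
  G: 187 + 0.75×(0−187) = 187 − 140.25 = 46.75 → 47
  B: 191 + 0.75×(0−191) = 191 − 143.25 = 47.75 → 48
After the shade: rgb(35, 47, 48) = #232f30.
Lerp each channel 20% toward 128:
  R: 35 + 18.6 = 53.6 → 54
  G: 47 + 16.2 = 63.2 → 63
  B: 48 + 16 = 64 → 64
rgb(54, 63, 64) = #363f40.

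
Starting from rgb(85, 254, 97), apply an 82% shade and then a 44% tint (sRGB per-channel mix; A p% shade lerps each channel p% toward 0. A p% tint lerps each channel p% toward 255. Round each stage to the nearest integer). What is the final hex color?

#798A7A

Per channel, c → c + 0.82(0 − c):
  R: 85 − 69.7 = 15.3 → 15
  G: 254 + 0.82×(0−254) = 254 − 208.28 = 45.72 → 46
  B: 97 + 0.82×(0−97) = 97 − 79.54 = 17.46 → 17
After the shade: rgb(15, 46, 17) = #0F2E11.
Per channel, c → c + 0.44(255 − c):
  R: 15 + 0.44×(255−15) = 15 + 105.6 = 120.6 → 121
  G: 46 + 0.44×(255−46) = 46 + 91.96 = 137.96 → 138
  B: 17 + 0.44×(255−17) = 17 + 104.72 = 121.72 → 122
rgb(121, 138, 122) = #798A7A.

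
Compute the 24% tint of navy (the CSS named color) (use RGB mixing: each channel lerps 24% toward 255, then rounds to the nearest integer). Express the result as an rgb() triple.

rgb(61, 61, 158)

CSS navy is rgb(0, 0, 128).
A 24% tint moves each channel 24% toward 255:
  R: 0 + 61.2 = 61.2 → 61
  G: 0 + 0.24×(255−0) = 0 + 61.2 = 61.2 → 61
  B: 128 + 0.24×(255−128) = 128 + 30.48 = 158.48 → 158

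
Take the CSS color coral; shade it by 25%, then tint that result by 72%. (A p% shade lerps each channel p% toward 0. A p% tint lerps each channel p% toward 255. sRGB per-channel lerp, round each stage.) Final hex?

CSS coral is rgb(255, 127, 80).
Per channel, c → c + 0.25(0 − c):
  R: 255 + 0.25×(0−255) = 255 − 63.75 = 191.25 → 191
  G: 127 − 31.75 = 95.25 → 95
  B: 80 − 20 = 60 → 60
After the shade: rgb(191, 95, 60) = #bf5f3c.
Per channel, c → c + 0.72(255 − c):
  R: 191 + 0.72×(255−191) = 191 + 46.08 = 237.08 → 237
  G: 95 + 0.72×(255−95) = 95 + 115.2 = 210.2 → 210
  B: 60 + 0.72×(255−60) = 60 + 140.4 = 200.4 → 200
rgb(237, 210, 200) = #edd2c8.

#edd2c8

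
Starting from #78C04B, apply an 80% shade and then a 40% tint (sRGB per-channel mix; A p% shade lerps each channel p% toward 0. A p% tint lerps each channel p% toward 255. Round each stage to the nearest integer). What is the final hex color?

#78C04B is rgb(120, 192, 75).
Per channel, c → c + 0.8(0 − c):
  R: 120 + 0.8×(0−120) = 120 − 96 = 24 → 24
  G: 192 − 153.6 = 38.4 → 38
  B: 75 − 60 = 15 → 15
After the shade: rgb(24, 38, 15) = #18260F.
A 40% tint moves each channel 40% toward 255:
  R: 24 + 92.4 = 116.4 → 116
  G: 38 + 0.4×(255−38) = 38 + 86.8 = 124.8 → 125
  B: 15 + 0.4×(255−15) = 15 + 96 = 111 → 111
rgb(116, 125, 111) = #747D6F.

#747D6F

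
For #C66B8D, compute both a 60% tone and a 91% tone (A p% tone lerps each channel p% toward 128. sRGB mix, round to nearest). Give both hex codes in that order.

#C66B8D is rgb(198, 107, 141).
60% tone:
  R: 198 + 0.6×(128−198) = 198 − 42 = 156 → 156
  G: 107 + 0.6×(128−107) = 107 + 12.6 = 119.6 → 120
  B: 141 + 0.6×(128−141) = 141 − 7.8 = 133.2 → 133
  → #9C7885
91% tone:
  R: 198 − 63.7 = 134.3 → 134
  G: 107 + 19.11 = 126.11 → 126
  B: 141 + 0.91×(128−141) = 141 − 11.83 = 129.17 → 129
  → #867E81

#9C7885, #867E81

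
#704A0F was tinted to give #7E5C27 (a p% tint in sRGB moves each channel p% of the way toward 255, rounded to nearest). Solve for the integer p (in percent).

#704A0F is rgb(112, 74, 15); #7E5C27 is rgb(126, 92, 39).
On the B channel (widest range): 39 ≈ 15 + (p/100)(255 − 15), so p ≈ 100×(39 − 15)/(255 − 15) = 2400/240 = 10.00.
p = 10 reproduces all three channels after rounding.

10%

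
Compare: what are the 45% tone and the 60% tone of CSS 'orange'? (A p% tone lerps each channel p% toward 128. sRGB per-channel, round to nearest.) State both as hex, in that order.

#c6943a, #b38f4d

CSS orange is rgb(255, 165, 0).
45% tone:
  R: 255 + 0.45×(128−255) = 255 − 57.15 = 197.85 → 198
  G: 165 + 0.45×(128−165) = 165 − 16.65 = 148.35 → 148
  B: 0 + 0.45×(128−0) = 0 + 57.6 = 57.6 → 58
  → #c6943a
60% tone:
  R: 255 − 76.2 = 178.8 → 179
  G: 165 + 0.6×(128−165) = 165 − 22.2 = 142.8 → 143
  B: 0 + 76.8 = 76.8 → 77
  → #b38f4d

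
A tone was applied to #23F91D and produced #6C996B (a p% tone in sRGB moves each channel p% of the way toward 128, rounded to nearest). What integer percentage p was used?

#23F91D is rgb(35, 249, 29); #6C996B is rgb(108, 153, 107).
On the G channel (widest range): 153 ≈ 249 + (p/100)(128 − 249), so p ≈ 100×(153 − 249)/(128 − 249) = -9600/-121 = 79.34.
p = 79 reproduces all three channels after rounding.

79%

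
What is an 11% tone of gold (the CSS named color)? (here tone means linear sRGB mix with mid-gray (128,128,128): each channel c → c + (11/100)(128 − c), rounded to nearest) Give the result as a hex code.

#F1CD0E

CSS gold is rgb(255, 215, 0).
Per channel, c → c + 0.11(128 − c):
  R: 255 − 13.97 = 241.03 → 241
  G: 215 + 0.11×(128−215) = 215 − 9.57 = 205.43 → 205
  B: 0 + 14.08 = 14.08 → 14
rgb(241, 205, 14) = #F1CD0E.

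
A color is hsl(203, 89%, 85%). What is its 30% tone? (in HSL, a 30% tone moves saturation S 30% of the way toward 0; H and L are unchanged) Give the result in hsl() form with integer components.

hsl(203, 62%, 85%)

S moves 30% from 89 toward 0: 89 − 26.7 = 62.3 → 62.
H and L are unchanged.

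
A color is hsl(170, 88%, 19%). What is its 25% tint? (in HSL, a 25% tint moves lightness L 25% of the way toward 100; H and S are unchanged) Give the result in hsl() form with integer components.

L moves 25% from 19 toward 100: 19 + 20.25 = 39.25 → 39.
H and S are unchanged.

hsl(170, 88%, 39%)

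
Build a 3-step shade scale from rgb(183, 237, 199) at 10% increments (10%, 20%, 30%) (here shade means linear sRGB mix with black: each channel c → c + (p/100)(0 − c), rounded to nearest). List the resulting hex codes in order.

10%: (183 − 18.3 = 164.7→165, 237 − 23.7 = 213.3→213, 199 − 19.9 = 179.1→179) → #A5D5B3
20%: (183 − 36.6 = 146.4→146, 237 − 47.4 = 189.6→190, 199 − 39.8 = 159.2→159) → #92BE9F
30%: (183 − 54.9 = 128.1→128, 237 − 71.1 = 165.9→166, 199 − 59.7 = 139.3→139) → #80A68B

#A5D5B3, #92BE9F, #80A68B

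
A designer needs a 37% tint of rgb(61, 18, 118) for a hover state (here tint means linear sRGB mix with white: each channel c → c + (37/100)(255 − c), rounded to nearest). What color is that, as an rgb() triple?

Per channel, c → c + 0.37(255 − c):
  R: 61 + 0.37×(255−61) = 61 + 71.78 = 132.78 → 133
  G: 18 + 87.69 = 105.69 → 106
  B: 118 + 0.37×(255−118) = 118 + 50.69 = 168.69 → 169

rgb(133, 106, 169)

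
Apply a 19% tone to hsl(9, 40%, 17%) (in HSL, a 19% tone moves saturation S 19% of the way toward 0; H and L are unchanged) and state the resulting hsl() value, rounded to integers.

S moves 19% from 40 toward 0: 40 − 7.6 = 32.4 → 32.
H and L are unchanged.

hsl(9, 32%, 17%)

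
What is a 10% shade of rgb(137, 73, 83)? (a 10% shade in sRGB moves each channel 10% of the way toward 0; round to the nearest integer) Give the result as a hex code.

Lerp each channel 10% toward 0:
  R: 137 + 0.1×(0−137) = 137 − 13.7 = 123.3 → 123
  G: 73 + 0.1×(0−73) = 73 − 7.3 = 65.7 → 66
  B: 83 − 8.3 = 74.7 → 75
rgb(123, 66, 75) = #7B424B.

#7B424B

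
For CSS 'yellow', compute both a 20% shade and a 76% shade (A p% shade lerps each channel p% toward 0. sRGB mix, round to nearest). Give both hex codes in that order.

#cccc00, #3d3d00

CSS yellow is rgb(255, 255, 0).
20% shade:
  R: 255 + 0.2×(0−255) = 255 − 51 = 204 → 204
  G: 255 − 51 = 204 → 204
  B: 0 + 0.2×(0−0) = 0 + 0 = 0 → 0
  → #cccc00
76% shade:
  R: 255 − 193.8 = 61.2 → 61
  G: 255 + 0.76×(0−255) = 255 − 193.8 = 61.2 → 61
  B: 0 + 0.76×(0−0) = 0 + 0 = 0 → 0
  → #3d3d00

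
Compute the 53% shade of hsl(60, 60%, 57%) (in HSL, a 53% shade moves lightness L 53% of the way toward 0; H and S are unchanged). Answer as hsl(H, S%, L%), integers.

L moves 53% from 57 toward 0: 57 − 30.21 = 26.79 → 27.
H and S are unchanged.

hsl(60, 60%, 27%)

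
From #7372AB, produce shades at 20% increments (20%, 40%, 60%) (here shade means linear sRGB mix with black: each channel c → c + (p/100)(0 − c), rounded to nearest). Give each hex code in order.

#5C5B89, #454467, #2E2E44

#7372AB is rgb(115, 114, 171).
20%: (115 − 23 = 92→92, 114 − 22.8 = 91.2→91, 171 − 34.2 = 136.8→137) → #5C5B89
40%: (115 − 46 = 69→69, 114 − 45.6 = 68.4→68, 171 − 68.4 = 102.6→103) → #454467
60%: (115 − 69 = 46→46, 114 − 68.4 = 45.6→46, 171 − 102.6 = 68.4→68) → #2E2E44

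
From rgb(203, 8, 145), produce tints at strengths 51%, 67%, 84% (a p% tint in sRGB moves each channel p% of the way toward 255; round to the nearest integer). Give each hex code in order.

51%: (203 + 26.52 = 229.52→230, 8 + 125.97 = 133.97→134, 145 + 56.1 = 201.1→201) → #e686c9
67%: (203 + 34.84 = 237.84→238, 8 + 165.49 = 173.49→173, 145 + 73.7 = 218.7→219) → #eeaddb
84%: (203 + 43.68 = 246.68→247, 8 + 207.48 = 215.48→215, 145 + 92.4 = 237.4→237) → #f7d7ed

#e686c9, #eeaddb, #f7d7ed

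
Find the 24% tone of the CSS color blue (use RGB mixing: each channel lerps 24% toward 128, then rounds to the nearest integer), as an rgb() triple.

CSS blue is rgb(0, 0, 255).
Lerp each channel 24% toward 128:
  R: 0 + 0.24×(128−0) = 0 + 30.72 = 30.72 → 31
  G: 0 + 0.24×(128−0) = 0 + 30.72 = 30.72 → 31
  B: 255 + 0.24×(128−255) = 255 − 30.48 = 224.52 → 225

rgb(31, 31, 225)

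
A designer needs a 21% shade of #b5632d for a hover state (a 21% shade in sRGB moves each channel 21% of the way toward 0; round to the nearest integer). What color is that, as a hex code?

#8f4e24

#b5632d is rgb(181, 99, 45).
Lerp each channel 21% toward 0:
  R: 181 − 38.01 = 142.99 → 143
  G: 99 + 0.21×(0−99) = 99 − 20.79 = 78.21 → 78
  B: 45 − 9.45 = 35.55 → 36
rgb(143, 78, 36) = #8f4e24.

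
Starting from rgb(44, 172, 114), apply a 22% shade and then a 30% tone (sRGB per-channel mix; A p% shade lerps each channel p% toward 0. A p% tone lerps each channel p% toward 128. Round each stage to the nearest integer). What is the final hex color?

Lerp each channel 22% toward 0:
  R: 44 − 9.68 = 34.32 → 34
  G: 172 + 0.22×(0−172) = 172 − 37.84 = 134.16 → 134
  B: 114 − 25.08 = 88.92 → 89
After the shade: rgb(34, 134, 89) = #228659.
Per channel, c → c + 0.3(128 − c):
  R: 34 + 0.3×(128−34) = 34 + 28.2 = 62.2 → 62
  G: 134 − 1.8 = 132.2 → 132
  B: 89 + 11.7 = 100.7 → 101
rgb(62, 132, 101) = #3e8465.

#3e8465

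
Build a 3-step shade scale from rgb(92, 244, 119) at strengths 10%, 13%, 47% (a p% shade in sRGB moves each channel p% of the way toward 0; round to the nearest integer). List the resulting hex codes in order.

10%: (92 − 9.2 = 82.8→83, 244 − 24.4 = 219.6→220, 119 − 11.9 = 107.1→107) → #53DC6B
13%: (92 − 11.96 = 80.04→80, 244 − 31.72 = 212.28→212, 119 − 15.47 = 103.53→104) → #50D468
47%: (92 − 43.24 = 48.76→49, 244 − 114.68 = 129.32→129, 119 − 55.93 = 63.07→63) → #31813F

#53DC6B, #50D468, #31813F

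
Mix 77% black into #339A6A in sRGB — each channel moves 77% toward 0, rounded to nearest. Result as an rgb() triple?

rgb(12, 35, 24)

#339A6A is rgb(51, 154, 106).
Per channel, c → c + 0.77(0 − c):
  R: 51 − 39.27 = 11.73 → 12
  G: 154 + 0.77×(0−154) = 154 − 118.58 = 35.42 → 35
  B: 106 + 0.77×(0−106) = 106 − 81.62 = 24.38 → 24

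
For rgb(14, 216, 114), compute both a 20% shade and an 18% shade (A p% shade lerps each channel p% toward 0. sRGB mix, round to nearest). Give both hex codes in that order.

#0BAD5B, #0BB15D

20% shade:
  R: 14 − 2.8 = 11.2 → 11
  G: 216 + 0.2×(0−216) = 216 − 43.2 = 172.8 → 173
  B: 114 + 0.2×(0−114) = 114 − 22.8 = 91.2 → 91
  → #0BAD5B
18% shade:
  R: 14 − 2.52 = 11.48 → 11
  G: 216 + 0.18×(0−216) = 216 − 38.88 = 177.12 → 177
  B: 114 + 0.18×(0−114) = 114 − 20.52 = 93.48 → 93
  → #0BB15D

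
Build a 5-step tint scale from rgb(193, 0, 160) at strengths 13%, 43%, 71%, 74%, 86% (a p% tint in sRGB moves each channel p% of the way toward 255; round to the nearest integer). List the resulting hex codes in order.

#c921ac, #dc6ec9, #edb5e3, #efbde6, #f6dbf2

13%: (193 + 8.06 = 201.06→201, 0 + 33.15 = 33.15→33, 160 + 12.35 = 172.35→172) → #c921ac
43%: (193 + 26.66 = 219.66→220, 0 + 109.65 = 109.65→110, 160 + 40.85 = 200.85→201) → #dc6ec9
71%: (193 + 44.02 = 237.02→237, 0 + 181.05 = 181.05→181, 160 + 67.45 = 227.45→227) → #edb5e3
74%: (193 + 45.88 = 238.88→239, 0 + 188.7 = 188.7→189, 160 + 70.3 = 230.3→230) → #efbde6
86%: (193 + 53.32 = 246.32→246, 0 + 219.3 = 219.3→219, 160 + 81.7 = 241.7→242) → #f6dbf2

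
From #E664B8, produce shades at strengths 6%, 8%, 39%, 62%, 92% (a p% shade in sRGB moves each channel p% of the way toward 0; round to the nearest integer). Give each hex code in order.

#D85EAD, #D45CA9, #8C3D70, #572646, #12080F

#E664B8 is rgb(230, 100, 184).
6%: (230 − 13.8 = 216.2→216, 100 − 6 = 94→94, 184 − 11.04 = 172.96→173) → #D85EAD
8%: (230 − 18.4 = 211.6→212, 100 − 8 = 92→92, 184 − 14.72 = 169.28→169) → #D45CA9
39%: (230 − 89.7 = 140.3→140, 100 − 39 = 61→61, 184 − 71.76 = 112.24→112) → #8C3D70
62%: (230 − 142.6 = 87.4→87, 100 − 62 = 38→38, 184 − 114.08 = 69.92→70) → #572646
92%: (230 − 211.6 = 18.4→18, 100 − 92 = 8→8, 184 − 169.28 = 14.72→15) → #12080F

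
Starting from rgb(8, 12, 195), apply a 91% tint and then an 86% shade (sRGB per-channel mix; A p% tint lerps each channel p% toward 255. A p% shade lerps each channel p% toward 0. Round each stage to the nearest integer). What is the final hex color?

#212123

Per channel, c → c + 0.91(255 − c):
  R: 8 + 0.91×(255−8) = 8 + 224.77 = 232.77 → 233
  G: 12 + 0.91×(255−12) = 12 + 221.13 = 233.13 → 233
  B: 195 + 54.6 = 249.6 → 250
After the tint: rgb(233, 233, 250) = #E9E9FA.
Per channel, c → c + 0.86(0 − c):
  R: 233 + 0.86×(0−233) = 233 − 200.38 = 32.62 → 33
  G: 233 − 200.38 = 32.62 → 33
  B: 250 + 0.86×(0−250) = 250 − 215 = 35 → 35
rgb(33, 33, 35) = #212123.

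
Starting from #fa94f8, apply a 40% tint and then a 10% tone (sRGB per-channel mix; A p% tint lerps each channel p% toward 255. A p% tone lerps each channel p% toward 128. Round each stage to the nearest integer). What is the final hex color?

#f0b9ef

#fa94f8 is rgb(250, 148, 248).
A 40% tint moves each channel 40% toward 255:
  R: 250 + 0.4×(255−250) = 250 + 2 = 252 → 252
  G: 148 + 42.8 = 190.8 → 191
  B: 248 + 0.4×(255−248) = 248 + 2.8 = 250.8 → 251
After the tint: rgb(252, 191, 251) = #fcbffb.
Lerp each channel 10% toward 128:
  R: 252 + 0.1×(128−252) = 252 − 12.4 = 239.6 → 240
  G: 191 + 0.1×(128−191) = 191 − 6.3 = 184.7 → 185
  B: 251 − 12.3 = 238.7 → 239
rgb(240, 185, 239) = #f0b9ef.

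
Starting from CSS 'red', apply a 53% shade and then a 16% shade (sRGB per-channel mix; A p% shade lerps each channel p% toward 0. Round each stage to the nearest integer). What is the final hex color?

#650000

CSS red is rgb(255, 0, 0).
Lerp each channel 53% toward 0:
  R: 255 + 0.53×(0−255) = 255 − 135.15 = 119.85 → 120
  G: 0 + 0.53×(0−0) = 0 + 0 = 0 → 0
  B: 0 + 0.53×(0−0) = 0 + 0 = 0 → 0
After the shade: rgb(120, 0, 0) = #780000.
Lerp each channel 16% toward 0:
  R: 120 − 19.2 = 100.8 → 101
  G: 0 + 0.16×(0−0) = 0 + 0 = 0 → 0
  B: 0 + 0.16×(0−0) = 0 + 0 = 0 → 0
rgb(101, 0, 0) = #650000.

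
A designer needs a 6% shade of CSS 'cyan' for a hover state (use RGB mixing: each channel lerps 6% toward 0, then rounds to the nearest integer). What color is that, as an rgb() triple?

CSS cyan is rgb(0, 255, 255).
Per channel, c → c + 0.06(0 − c):
  R: 0 + 0.06×(0−0) = 0 + 0 = 0 → 0
  G: 255 + 0.06×(0−255) = 255 − 15.3 = 239.7 → 240
  B: 255 + 0.06×(0−255) = 255 − 15.3 = 239.7 → 240

rgb(0, 240, 240)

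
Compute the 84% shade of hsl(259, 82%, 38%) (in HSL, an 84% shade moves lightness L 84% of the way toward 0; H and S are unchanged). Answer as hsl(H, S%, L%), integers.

L moves 84% from 38 toward 0: 38 − 31.92 = 6.08 → 6.
H and S are unchanged.

hsl(259, 82%, 6%)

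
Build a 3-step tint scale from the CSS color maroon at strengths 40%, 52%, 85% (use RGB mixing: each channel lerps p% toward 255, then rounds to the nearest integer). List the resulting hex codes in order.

CSS maroon is rgb(128, 0, 0).
40%: (128 + 50.8 = 178.8→179, 0 + 102 = 102→102, 0 + 102 = 102→102) → #b36666
52%: (128 + 66.04 = 194.04→194, 0 + 132.6 = 132.6→133, 0 + 132.6 = 132.6→133) → #c28585
85%: (128 + 107.95 = 235.95→236, 0 + 216.75 = 216.75→217, 0 + 216.75 = 216.75→217) → #ecd9d9

#b36666, #c28585, #ecd9d9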